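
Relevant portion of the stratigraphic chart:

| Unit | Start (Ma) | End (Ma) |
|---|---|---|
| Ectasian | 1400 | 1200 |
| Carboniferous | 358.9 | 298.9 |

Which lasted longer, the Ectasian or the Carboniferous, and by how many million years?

Ectasian, by 140 million years

Ectasian: 1400 − 1200 = 200 Myr.
Carboniferous: 358.9 − 298.9 = 60 Myr.
Difference: 200 − 60 = 140 Myr, so the Ectasian was longer.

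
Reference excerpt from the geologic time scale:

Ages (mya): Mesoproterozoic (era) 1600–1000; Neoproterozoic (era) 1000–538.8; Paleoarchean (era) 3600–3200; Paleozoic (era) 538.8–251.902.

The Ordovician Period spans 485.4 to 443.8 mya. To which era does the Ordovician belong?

Paleozoic

The Ordovician (485.4–443.8 Ma) lies entirely within 538.8–251.902 Ma, the Paleozoic Era.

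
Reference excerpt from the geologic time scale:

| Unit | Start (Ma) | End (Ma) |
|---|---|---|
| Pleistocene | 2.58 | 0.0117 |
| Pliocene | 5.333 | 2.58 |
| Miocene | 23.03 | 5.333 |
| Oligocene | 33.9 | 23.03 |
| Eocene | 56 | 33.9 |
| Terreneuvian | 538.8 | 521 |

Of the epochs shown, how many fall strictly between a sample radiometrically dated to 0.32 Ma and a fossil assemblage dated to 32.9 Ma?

2

32.9 Ma sits inside the Oligocene (33.9–23.03) and 0.32 Ma inside the Pleistocene (2.58–0.0117); neither of those is wholly between the two dates.
The listed epochs lying completely between them are Miocene, Pliocene — 2 in all.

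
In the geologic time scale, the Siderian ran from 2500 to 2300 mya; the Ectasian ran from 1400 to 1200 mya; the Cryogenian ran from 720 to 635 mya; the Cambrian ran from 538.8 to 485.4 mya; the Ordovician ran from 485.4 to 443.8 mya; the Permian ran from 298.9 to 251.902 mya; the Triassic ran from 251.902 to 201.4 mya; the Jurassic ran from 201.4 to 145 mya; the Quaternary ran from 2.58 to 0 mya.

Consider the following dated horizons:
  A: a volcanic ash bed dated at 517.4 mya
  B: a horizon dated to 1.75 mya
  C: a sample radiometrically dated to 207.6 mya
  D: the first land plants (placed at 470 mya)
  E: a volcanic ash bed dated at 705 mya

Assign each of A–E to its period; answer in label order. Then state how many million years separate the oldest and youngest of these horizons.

A — Cambrian; B — Quaternary; C — Triassic; D — Ordovician; E — Cryogenian; span 703.25 million years

A: 517.4 Ma lies in 538.8–485.4 Ma, so Cambrian.
B: 1.75 Ma lies in 2.58–0 Ma, so Quaternary.
C: 207.6 Ma lies in 251.902–201.4 Ma, so Triassic.
D: 470 Ma lies in 485.4–443.8 Ma, so Ordovician.
E: 705 Ma lies in 720–635 Ma, so Cryogenian.
Oldest = 705 Ma, youngest = 1.75 Ma → span 703.25 Myr.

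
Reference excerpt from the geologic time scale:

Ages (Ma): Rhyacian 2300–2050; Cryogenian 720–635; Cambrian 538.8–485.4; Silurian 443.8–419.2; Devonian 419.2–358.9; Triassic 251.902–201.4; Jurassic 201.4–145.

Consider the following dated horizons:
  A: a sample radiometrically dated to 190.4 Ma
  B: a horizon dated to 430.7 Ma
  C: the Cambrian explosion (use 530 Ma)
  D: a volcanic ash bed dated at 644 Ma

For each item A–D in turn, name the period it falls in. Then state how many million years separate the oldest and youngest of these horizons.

Match each age against the start–end ranges in the excerpt: A = 190.4 Ma → Jurassic (201.4–145); B = 430.7 Ma → Silurian (443.8–419.2); C = 530 Ma → Cambrian (538.8–485.4); D = 644 Ma → Cryogenian (720–635).
The largest age is 644 Ma and the smallest is 190.4 Ma; their difference is 453.6 Myr.

A — Jurassic; B — Silurian; C — Cambrian; D — Cryogenian; span 453.6 million years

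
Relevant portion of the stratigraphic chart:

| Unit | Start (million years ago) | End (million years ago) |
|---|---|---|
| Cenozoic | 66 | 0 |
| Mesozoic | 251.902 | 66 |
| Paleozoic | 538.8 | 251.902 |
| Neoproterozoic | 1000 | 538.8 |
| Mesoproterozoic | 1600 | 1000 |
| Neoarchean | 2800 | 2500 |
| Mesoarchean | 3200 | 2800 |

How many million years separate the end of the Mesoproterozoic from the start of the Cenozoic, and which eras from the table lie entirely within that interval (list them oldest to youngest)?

End of Mesoproterozoic = 1000 Ma; start of Cenozoic = 66 Ma.
Gap = 1000 − 66 = 934 Myr.
Eras wholly inside 1000–66 Ma: Neoproterozoic (1000–538.8), Paleozoic (538.8–251.902), Mesozoic (251.902–66).

934 million years; Neoproterozoic, Paleozoic, Mesozoic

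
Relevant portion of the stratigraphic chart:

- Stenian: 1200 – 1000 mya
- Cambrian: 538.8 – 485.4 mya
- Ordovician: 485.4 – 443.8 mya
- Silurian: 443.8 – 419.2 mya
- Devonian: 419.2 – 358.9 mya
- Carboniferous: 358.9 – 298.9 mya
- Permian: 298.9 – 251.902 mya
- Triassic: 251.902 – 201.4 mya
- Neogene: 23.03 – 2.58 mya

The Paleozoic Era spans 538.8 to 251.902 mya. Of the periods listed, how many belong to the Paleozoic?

6

Periods inside 538.8–251.902 Ma: Cambrian, Ordovician, Silurian, Devonian, Carboniferous, Permian — 6 in total.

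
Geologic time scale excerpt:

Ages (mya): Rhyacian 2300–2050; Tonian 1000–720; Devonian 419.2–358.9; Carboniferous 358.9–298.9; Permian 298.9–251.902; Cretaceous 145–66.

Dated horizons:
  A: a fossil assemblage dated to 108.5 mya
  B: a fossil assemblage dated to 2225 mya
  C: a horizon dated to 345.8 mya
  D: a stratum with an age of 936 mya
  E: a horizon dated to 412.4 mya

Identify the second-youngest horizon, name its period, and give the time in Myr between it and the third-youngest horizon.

C, in the Carboniferous; 66.6 million years to E

Smaller Ma means younger, so youngest first: A 108.5 < C 345.8 < E 412.4 < D 936 < B 2225.
Counting 2 along gives C (345.8 Ma); the excerpt puts that inside the Carboniferous, 358.9–298.9 Ma.
Next in line is E (412.4 Ma), and 412.4 − 345.8 = 66.6 Myr.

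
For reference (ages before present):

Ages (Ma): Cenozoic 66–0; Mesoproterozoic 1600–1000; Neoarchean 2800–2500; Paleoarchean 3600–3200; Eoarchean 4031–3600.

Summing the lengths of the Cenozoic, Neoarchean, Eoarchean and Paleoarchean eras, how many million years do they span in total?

1197 million years

Duration is start − end for each: (66 − 0) + (2800 − 2500) + (4031 − 3600) + (3600 − 3200).
That is 66 + 300 + 431 + 400, which totals 1197 million years.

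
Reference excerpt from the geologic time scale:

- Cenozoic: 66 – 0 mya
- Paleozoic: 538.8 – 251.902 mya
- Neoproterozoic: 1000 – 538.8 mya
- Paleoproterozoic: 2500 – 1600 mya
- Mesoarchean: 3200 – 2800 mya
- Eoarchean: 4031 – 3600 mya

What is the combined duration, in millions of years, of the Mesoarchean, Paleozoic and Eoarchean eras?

1117.898 million years

Duration is start − end for each: (3200 − 2800) + (538.8 − 251.902) + (4031 − 3600).
That is 400 + 286.898 + 431, which totals 1117.898 million years.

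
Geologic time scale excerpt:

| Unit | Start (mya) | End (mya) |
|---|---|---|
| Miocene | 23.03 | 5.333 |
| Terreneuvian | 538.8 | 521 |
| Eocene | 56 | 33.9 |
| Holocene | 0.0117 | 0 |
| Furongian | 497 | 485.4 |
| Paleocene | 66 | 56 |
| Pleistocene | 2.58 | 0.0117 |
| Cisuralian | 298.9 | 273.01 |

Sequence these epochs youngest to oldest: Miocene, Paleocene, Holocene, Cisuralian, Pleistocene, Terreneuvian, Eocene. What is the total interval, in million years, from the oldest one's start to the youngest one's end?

Holocene, Pleistocene, Miocene, Eocene, Paleocene, Cisuralian, Terreneuvian; total span 538.8 Myr

From the excerpt: Miocene 23.03–5.333; Paleocene 66–56; Holocene 0.0117–0; Cisuralian 298.9–273.01; Pleistocene 2.58–0.0117; Terreneuvian 538.8–521; Eocene 56–33.9 (Ma).
Larger Ma is earlier, so the oldest is Terreneuvian and the youngest is Holocene; youngest to oldest: Holocene, Pleistocene, Miocene, Eocene, Paleocene, Cisuralian, Terreneuvian.
Oldest start 538.8 minus youngest end 0 gives 538.8 Myr overall.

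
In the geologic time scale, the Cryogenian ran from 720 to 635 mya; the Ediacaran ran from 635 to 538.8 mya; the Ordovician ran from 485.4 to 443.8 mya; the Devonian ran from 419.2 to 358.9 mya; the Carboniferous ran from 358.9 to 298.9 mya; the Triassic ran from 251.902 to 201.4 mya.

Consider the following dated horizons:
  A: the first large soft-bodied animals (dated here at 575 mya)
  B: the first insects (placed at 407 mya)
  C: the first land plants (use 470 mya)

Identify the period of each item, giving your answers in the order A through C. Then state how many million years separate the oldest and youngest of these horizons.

A — Ediacaran; B — Devonian; C — Ordovician; span 168 million years

Match each age against the start–end ranges in the excerpt: A = 575 Ma → Ediacaran (635–538.8); B = 407 Ma → Devonian (419.2–358.9); C = 470 Ma → Ordovician (485.4–443.8).
The largest age is 575 Ma and the smallest is 407 Ma; their difference is 168 Myr.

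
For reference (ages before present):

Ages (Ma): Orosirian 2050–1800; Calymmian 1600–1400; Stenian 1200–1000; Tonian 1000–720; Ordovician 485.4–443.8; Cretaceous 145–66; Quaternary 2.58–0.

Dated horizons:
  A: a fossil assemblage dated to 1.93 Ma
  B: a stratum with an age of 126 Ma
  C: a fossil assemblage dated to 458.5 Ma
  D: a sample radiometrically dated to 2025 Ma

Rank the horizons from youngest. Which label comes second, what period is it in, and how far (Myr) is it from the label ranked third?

B, in the Cretaceous; 332.5 million years to C

Sorted youngest-first by Ma: A (1.93), B (126), C (458.5), D (2025).
The second youngest is B at 126 Ma, which lies in 145–66 Ma: the Cretaceous.
The third youngest is C at 458.5 Ma; separation = |126 − 458.5| = 332.5 Myr.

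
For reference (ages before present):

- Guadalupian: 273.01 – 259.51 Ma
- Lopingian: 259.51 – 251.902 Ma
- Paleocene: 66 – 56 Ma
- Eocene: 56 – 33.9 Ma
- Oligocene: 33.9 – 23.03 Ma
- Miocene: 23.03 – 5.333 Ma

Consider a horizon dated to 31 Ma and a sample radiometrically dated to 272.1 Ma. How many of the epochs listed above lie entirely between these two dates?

3

The older date is 272.1 Ma and the younger is 31 Ma.
Epochs with start < 272.1 and end > 31 Ma: Lopingian (259.51–251.902), Paleocene (66–56), Eocene (56–33.9).
That is 3 complete epochs.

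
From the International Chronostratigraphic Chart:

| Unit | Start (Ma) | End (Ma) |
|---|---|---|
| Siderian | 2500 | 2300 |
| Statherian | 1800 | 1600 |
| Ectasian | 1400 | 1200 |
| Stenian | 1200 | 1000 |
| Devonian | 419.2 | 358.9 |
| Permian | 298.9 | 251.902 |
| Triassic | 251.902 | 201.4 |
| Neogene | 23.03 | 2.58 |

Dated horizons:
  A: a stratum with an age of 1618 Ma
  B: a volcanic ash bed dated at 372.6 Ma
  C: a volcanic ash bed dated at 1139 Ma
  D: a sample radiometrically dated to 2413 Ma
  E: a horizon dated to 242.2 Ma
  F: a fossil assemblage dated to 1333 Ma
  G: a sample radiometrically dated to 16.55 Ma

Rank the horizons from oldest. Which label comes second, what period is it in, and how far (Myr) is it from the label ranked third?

A, in the Statherian; 285 million years to F

Larger Ma means older, so oldest first: D 2413 > A 1618 > F 1333 > C 1139 > B 372.6 > E 242.2 > G 16.55.
Counting 2 along gives A (1618 Ma); the excerpt puts that inside the Statherian, 1800–1600 Ma.
Next in line is F (1333 Ma), and 1618 − 1333 = 285 Myr.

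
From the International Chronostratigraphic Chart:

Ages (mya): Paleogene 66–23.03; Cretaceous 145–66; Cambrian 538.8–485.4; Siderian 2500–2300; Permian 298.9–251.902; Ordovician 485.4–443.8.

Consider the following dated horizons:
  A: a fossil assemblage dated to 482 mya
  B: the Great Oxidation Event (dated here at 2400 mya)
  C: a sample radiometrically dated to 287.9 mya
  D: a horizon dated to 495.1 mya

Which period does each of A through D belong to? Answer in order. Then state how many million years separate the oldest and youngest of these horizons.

Match each age against the start–end ranges in the excerpt: A = 482 Ma → Ordovician (485.4–443.8); B = 2400 Ma → Siderian (2500–2300); C = 287.9 Ma → Permian (298.9–251.902); D = 495.1 Ma → Cambrian (538.8–485.4).
The largest age is 2400 Ma and the smallest is 287.9 Ma; their difference is 2112.1 Myr.

A — Ordovician; B — Siderian; C — Permian; D — Cambrian; span 2112.1 million years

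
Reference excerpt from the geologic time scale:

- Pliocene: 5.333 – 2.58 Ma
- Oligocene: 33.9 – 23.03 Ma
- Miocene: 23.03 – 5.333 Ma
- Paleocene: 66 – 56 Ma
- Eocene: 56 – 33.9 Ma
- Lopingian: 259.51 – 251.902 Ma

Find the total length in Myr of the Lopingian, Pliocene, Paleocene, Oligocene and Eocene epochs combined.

53.331 million years

Duration is start − end for each: (259.51 − 251.902) + (5.333 − 2.58) + (66 − 56) + (33.9 − 23.03) + (56 − 33.9).
That is 7.608 + 2.753 + 10 + 10.87 + 22.1, which totals 53.331 million years.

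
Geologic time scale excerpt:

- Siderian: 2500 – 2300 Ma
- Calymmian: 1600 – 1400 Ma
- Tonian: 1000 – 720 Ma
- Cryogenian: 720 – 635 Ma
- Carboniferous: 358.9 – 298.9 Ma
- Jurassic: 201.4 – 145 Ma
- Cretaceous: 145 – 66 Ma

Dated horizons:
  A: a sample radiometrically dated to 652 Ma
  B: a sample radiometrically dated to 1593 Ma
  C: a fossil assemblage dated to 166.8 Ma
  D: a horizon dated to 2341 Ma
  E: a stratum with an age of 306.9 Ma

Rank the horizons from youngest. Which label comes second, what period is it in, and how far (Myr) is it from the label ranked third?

Sorted youngest-first by Ma: C (166.8), E (306.9), A (652), B (1593), D (2341).
The second youngest is E at 306.9 Ma, which lies in 358.9–298.9 Ma: the Carboniferous.
The third youngest is A at 652 Ma; separation = |306.9 − 652| = 345.1 Myr.

E, in the Carboniferous; 345.1 million years to A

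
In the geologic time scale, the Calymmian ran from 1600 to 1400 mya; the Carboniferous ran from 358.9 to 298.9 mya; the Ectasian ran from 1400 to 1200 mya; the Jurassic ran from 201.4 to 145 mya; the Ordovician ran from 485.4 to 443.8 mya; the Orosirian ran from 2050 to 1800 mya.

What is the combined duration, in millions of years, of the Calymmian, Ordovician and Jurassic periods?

298 million years

Duration is start − end for each: (1600 − 1400) + (485.4 − 443.8) + (201.4 − 145).
That is 200 + 41.6 + 56.4, which totals 298 million years.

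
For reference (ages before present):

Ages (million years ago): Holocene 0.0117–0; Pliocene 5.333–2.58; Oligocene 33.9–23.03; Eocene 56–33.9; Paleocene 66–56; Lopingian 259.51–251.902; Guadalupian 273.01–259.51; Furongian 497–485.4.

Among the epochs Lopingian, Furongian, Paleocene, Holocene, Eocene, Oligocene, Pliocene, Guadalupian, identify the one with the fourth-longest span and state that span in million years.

Start − end for each: Lopingian 259.51 − 251.902 = 7.608; Furongian 497 − 485.4 = 11.6; Paleocene 66 − 56 = 10; Holocene 0.0117 − 0 = 0.0117; Eocene 56 − 33.9 = 22.1; Oligocene 33.9 − 23.03 = 10.87; Pliocene 5.333 − 2.58 = 2.753; Guadalupian 273.01 − 259.51 = 13.5.
Ranking these from longest: Eocene > Guadalupian > Furongian > Oligocene > Paleocene > Lopingian > Pliocene > Holocene.
Position 4 in that ranking is Oligocene, which lasted 10.87 Myr.

Oligocene, 10.87 million years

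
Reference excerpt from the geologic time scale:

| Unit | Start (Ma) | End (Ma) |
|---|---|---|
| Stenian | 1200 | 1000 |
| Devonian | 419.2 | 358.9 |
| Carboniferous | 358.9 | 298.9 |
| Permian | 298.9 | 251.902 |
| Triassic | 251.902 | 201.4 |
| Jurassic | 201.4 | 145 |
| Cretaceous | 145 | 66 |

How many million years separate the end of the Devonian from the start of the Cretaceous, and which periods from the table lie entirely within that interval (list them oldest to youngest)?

End of Devonian = 358.9 Ma; start of Cretaceous = 145 Ma.
Gap = 358.9 − 145 = 213.9 Myr.
Periods wholly inside 358.9–145 Ma: Carboniferous (358.9–298.9), Permian (298.9–251.902), Triassic (251.902–201.4), Jurassic (201.4–145).

213.9 million years; Carboniferous, Permian, Triassic, Jurassic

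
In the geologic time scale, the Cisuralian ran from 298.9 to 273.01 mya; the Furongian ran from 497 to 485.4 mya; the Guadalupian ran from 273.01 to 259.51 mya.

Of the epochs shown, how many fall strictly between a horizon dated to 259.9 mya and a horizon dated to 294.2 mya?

Checking each listed span, none has both start < 294.2 Ma and end > 259.9 Ma — every epoch straddles one of the two dates or lies outside them — so the count is 0.

0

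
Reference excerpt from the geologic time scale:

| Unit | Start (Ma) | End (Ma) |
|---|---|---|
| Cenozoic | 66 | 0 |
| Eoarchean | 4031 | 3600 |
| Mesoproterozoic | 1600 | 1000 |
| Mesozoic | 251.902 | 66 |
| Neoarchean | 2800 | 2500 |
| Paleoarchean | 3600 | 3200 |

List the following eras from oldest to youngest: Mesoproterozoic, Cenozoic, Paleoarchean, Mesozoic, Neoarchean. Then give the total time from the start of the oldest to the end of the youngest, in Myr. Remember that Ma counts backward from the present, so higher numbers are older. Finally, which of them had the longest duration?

Paleoarchean, Neoarchean, Mesoproterozoic, Mesozoic, Cenozoic; total span 3600 Myr; longest is Mesoproterozoic

Start ages (Ma): Paleoarchean 3600, Neoarchean 2800, Mesoproterozoic 1600, Mesozoic 251.902, Cenozoic 66.
Ordered oldest to youngest: Paleoarchean, Neoarchean, Mesoproterozoic, Mesozoic, Cenozoic.
Span = 3600 − 0 = 3600 Myr.
Durations: Mesozoic 185.902, Neoarchean 300, Cenozoic 66, Paleoarchean 400, Mesoproterozoic 600 → longest is Mesoproterozoic (600 Myr).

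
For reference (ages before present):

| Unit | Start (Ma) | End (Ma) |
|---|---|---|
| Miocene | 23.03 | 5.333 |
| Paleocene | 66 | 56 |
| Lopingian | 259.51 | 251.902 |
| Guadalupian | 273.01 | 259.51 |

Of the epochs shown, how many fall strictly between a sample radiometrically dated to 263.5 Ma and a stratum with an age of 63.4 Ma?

1

The older date is 263.5 Ma and the younger is 63.4 Ma.
Epochs with start < 263.5 and end > 63.4 Ma: Lopingian (259.51–251.902).
That is 1 complete epoch.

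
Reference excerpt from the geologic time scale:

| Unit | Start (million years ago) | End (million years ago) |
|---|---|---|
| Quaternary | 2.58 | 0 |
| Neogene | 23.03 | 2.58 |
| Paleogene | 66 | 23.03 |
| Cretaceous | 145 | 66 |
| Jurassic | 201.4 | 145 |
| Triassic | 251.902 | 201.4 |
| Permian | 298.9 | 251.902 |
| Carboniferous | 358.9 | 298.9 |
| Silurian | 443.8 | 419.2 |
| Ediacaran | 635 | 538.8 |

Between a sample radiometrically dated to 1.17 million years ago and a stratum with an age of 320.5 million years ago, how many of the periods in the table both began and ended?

320.5 Ma sits inside the Carboniferous (358.9–298.9) and 1.17 Ma inside the Quaternary (2.58–0); neither of those is wholly between the two dates.
The listed periods lying completely between them are Permian, Triassic, Jurassic, Cretaceous, Paleogene, Neogene — 6 in all.

6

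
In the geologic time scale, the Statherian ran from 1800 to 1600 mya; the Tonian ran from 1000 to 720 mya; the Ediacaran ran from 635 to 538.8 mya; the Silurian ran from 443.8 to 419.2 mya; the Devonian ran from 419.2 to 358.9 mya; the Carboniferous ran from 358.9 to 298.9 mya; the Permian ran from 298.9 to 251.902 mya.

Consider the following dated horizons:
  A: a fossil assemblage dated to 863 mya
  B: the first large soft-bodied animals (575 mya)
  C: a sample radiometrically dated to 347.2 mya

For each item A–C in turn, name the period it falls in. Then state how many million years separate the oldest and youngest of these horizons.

Match each age against the start–end ranges in the excerpt: A = 863 Ma → Tonian (1000–720); B = 575 Ma → Ediacaran (635–538.8); C = 347.2 Ma → Carboniferous (358.9–298.9).
The largest age is 863 Ma and the smallest is 347.2 Ma; their difference is 515.8 Myr.

A — Tonian; B — Ediacaran; C — Carboniferous; span 515.8 million years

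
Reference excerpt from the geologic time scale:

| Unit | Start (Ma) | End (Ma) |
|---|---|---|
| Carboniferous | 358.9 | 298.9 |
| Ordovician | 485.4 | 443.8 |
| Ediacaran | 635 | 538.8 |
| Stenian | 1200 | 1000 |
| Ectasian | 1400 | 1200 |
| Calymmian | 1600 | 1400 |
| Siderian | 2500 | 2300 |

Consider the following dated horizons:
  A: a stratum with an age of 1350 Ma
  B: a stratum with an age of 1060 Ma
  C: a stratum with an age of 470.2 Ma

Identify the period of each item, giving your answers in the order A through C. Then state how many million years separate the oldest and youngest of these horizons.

A: 1350 Ma lies in 1400–1200 Ma, so Ectasian.
B: 1060 Ma lies in 1200–1000 Ma, so Stenian.
C: 470.2 Ma lies in 485.4–443.8 Ma, so Ordovician.
Oldest = 1350 Ma, youngest = 470.2 Ma → span 879.8 Myr.

A — Ectasian; B — Stenian; C — Ordovician; span 879.8 million years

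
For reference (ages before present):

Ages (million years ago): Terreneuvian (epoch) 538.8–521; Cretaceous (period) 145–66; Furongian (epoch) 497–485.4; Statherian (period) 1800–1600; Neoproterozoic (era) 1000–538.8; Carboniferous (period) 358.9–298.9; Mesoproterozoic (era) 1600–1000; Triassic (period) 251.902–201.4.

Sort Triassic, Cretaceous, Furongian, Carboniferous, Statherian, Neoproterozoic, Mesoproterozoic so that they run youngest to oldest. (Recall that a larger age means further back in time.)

Cretaceous, then Triassic, then Carboniferous, then Furongian, then Neoproterozoic, then Mesoproterozoic, then Statherian

The oldest of these is Statherian (starts 1800 Ma) and the youngest is Cretaceous (ends 66 Ma).
In between, by decreasing start age: Mesoproterozoic (1600), Neoproterozoic (1000), Furongian (497), Carboniferous (358.9), Triassic (251.902).
Listing youngest first means reversing that sequence.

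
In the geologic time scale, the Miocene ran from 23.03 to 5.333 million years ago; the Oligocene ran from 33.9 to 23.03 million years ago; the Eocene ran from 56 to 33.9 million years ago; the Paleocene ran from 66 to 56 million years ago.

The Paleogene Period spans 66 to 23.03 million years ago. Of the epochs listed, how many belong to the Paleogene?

Epochs inside 66–23.03 Ma: Paleocene, Eocene, Oligocene — 3 in total.

3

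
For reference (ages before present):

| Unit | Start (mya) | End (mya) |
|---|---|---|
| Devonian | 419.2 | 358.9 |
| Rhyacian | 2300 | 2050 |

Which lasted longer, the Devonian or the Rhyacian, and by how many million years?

Rhyacian, by 189.7 million years

Devonian: 419.2 − 358.9 = 60.3 Myr.
Rhyacian: 2300 − 2050 = 250 Myr.
Difference: 250 − 60.3 = 189.7 Myr, so the Rhyacian was longer.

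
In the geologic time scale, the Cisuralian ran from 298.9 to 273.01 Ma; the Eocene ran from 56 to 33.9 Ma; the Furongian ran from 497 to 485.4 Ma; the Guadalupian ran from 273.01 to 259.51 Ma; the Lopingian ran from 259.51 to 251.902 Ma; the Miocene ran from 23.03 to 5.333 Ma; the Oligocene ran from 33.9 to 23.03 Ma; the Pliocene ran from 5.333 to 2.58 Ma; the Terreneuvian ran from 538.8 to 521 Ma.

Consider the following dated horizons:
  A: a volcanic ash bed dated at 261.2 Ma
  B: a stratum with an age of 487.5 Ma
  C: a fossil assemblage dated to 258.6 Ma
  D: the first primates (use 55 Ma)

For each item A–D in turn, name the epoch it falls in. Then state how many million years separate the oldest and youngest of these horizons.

A: 261.2 Ma lies in 273.01–259.51 Ma, so Guadalupian.
B: 487.5 Ma lies in 497–485.4 Ma, so Furongian.
C: 258.6 Ma lies in 259.51–251.902 Ma, so Lopingian.
D: 55 Ma lies in 56–33.9 Ma, so Eocene.
Oldest = 487.5 Ma, youngest = 55 Ma → span 432.5 Myr.

A — Guadalupian; B — Furongian; C — Lopingian; D — Eocene; span 432.5 million years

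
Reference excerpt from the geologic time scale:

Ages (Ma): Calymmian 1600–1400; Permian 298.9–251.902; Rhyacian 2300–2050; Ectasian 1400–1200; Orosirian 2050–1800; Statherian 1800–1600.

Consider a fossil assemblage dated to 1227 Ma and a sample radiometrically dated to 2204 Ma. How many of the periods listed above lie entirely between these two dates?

The older date is 2204 Ma and the younger is 1227 Ma.
Periods with start < 2204 and end > 1227 Ma: Orosirian (2050–1800), Statherian (1800–1600), Calymmian (1600–1400).
That is 3 complete periods.

3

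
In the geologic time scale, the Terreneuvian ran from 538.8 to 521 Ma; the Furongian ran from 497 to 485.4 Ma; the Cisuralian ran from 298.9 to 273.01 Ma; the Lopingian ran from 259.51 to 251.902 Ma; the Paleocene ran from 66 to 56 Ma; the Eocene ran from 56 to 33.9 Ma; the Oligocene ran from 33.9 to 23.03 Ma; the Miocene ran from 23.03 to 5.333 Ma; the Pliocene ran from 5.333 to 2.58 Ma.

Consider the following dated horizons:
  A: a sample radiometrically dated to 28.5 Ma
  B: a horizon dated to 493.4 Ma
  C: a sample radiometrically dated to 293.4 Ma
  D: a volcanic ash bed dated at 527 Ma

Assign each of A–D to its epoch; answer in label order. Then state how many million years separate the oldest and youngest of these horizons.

A — Oligocene; B — Furongian; C — Cisuralian; D — Terreneuvian; span 498.5 million years

Match each age against the start–end ranges in the excerpt: A = 28.5 Ma → Oligocene (33.9–23.03); B = 493.4 Ma → Furongian (497–485.4); C = 293.4 Ma → Cisuralian (298.9–273.01); D = 527 Ma → Terreneuvian (538.8–521).
The largest age is 527 Ma and the smallest is 28.5 Ma; their difference is 498.5 Myr.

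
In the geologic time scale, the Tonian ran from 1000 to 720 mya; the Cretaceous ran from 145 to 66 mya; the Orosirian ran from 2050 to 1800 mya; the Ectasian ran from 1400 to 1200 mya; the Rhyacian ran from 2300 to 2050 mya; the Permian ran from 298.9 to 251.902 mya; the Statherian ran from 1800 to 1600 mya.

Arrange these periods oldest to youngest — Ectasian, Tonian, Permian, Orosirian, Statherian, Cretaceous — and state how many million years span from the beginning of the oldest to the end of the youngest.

From the excerpt: Ectasian 1400–1200; Tonian 1000–720; Permian 298.9–251.902; Orosirian 2050–1800; Statherian 1800–1600; Cretaceous 145–66 (Ma).
Larger Ma is earlier, so the oldest is Orosirian and the youngest is Cretaceous; oldest to youngest: Orosirian, Statherian, Ectasian, Tonian, Permian, Cretaceous.
Oldest start 2050 minus youngest end 66 gives 1984 Myr overall.

Orosirian → Statherian → Ectasian → Tonian → Permian → Cretaceous; total span 1984 Myr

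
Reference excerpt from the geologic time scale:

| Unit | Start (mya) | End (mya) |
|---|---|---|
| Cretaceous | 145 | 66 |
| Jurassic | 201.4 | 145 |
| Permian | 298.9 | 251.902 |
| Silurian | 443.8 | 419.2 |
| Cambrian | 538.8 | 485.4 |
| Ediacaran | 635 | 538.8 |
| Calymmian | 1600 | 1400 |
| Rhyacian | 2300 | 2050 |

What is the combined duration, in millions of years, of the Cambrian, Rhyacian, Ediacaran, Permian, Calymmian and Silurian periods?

Duration is start − end for each: (538.8 − 485.4) + (2300 − 2050) + (635 − 538.8) + (298.9 − 251.902) + (1600 − 1400) + (443.8 − 419.2).
That is 53.4 + 250 + 96.2 + 46.998 + 200 + 24.6, which totals 671.198 million years.

671.198 million years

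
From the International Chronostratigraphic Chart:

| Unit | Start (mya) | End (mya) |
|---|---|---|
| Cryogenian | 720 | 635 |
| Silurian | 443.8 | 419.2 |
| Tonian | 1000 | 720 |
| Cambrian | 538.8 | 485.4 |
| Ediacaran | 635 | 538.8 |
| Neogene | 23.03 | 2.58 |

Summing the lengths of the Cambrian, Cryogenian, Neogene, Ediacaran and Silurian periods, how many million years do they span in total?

Each duration: Cambrian = 53.4; Cryogenian = 85; Neogene = 20.45; Ediacaran = 96.2; Silurian = 24.6.
Sum: 53.4 + 85 + 20.45 + 96.2 + 24.6 = 279.65 Myr.

279.65 million years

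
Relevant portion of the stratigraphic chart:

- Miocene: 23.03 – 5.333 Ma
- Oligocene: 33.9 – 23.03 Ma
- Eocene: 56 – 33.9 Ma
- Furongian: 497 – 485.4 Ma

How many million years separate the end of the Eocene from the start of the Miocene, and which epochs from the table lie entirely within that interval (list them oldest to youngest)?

10.87 million years; Oligocene

End of Eocene = 33.9 Ma; start of Miocene = 23.03 Ma.
Gap = 33.9 − 23.03 = 10.87 Myr.
Epochs wholly inside 33.9–23.03 Ma: Oligocene (33.9–23.03).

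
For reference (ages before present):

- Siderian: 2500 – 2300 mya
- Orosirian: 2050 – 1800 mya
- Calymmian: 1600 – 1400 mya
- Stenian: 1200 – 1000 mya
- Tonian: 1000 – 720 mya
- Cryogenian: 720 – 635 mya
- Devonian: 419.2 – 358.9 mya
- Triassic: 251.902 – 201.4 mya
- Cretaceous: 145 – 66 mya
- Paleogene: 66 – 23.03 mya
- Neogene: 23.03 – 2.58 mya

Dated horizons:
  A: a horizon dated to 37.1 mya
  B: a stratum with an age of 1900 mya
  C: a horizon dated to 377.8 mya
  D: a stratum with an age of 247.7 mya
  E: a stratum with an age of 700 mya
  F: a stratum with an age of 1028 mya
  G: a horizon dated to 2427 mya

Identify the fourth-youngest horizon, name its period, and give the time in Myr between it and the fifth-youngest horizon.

Sorted youngest-first by Ma: A (37.1), D (247.7), C (377.8), E (700), F (1028), B (1900), G (2427).
The fourth youngest is E at 700 Ma, which lies in 720–635 Ma: the Cryogenian.
The fifth youngest is F at 1028 Ma; separation = |700 − 1028| = 328 Myr.

E, in the Cryogenian; 328 million years to F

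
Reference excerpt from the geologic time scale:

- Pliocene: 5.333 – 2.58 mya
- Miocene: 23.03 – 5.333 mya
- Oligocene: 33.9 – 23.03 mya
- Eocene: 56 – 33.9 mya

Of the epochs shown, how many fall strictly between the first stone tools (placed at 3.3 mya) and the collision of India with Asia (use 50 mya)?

50 Ma sits inside the Eocene (56–33.9) and 3.3 Ma inside the Pliocene (5.333–2.58); neither of those is wholly between the two dates.
The listed epochs lying completely between them are Oligocene, Miocene — 2 in all.

2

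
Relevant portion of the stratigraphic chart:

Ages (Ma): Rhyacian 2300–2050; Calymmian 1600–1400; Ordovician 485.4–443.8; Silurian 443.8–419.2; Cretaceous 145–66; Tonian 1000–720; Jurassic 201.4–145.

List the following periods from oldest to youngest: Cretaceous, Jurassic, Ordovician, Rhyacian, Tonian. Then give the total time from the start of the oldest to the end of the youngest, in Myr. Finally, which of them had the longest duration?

Start ages (Ma): Rhyacian 2300, Tonian 1000, Ordovician 485.4, Jurassic 201.4, Cretaceous 145.
Ordered oldest to youngest: Rhyacian, Tonian, Ordovician, Jurassic, Cretaceous.
Span = 2300 − 66 = 2234 Myr.
Durations: Tonian 280, Jurassic 56.4, Rhyacian 250, Ordovician 41.6, Cretaceous 79 → longest is Tonian (280 Myr).

Rhyacian, Tonian, Ordovician, Jurassic, Cretaceous; total span 2234 Myr; longest is Tonian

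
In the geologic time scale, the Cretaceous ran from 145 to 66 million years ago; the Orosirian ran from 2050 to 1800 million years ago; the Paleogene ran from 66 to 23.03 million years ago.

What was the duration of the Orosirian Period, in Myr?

2050 − 1800 = 250 million years.

250 million years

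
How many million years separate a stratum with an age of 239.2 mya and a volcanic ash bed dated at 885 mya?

645.8 million years

885 − 239.2 = 645.8 million years.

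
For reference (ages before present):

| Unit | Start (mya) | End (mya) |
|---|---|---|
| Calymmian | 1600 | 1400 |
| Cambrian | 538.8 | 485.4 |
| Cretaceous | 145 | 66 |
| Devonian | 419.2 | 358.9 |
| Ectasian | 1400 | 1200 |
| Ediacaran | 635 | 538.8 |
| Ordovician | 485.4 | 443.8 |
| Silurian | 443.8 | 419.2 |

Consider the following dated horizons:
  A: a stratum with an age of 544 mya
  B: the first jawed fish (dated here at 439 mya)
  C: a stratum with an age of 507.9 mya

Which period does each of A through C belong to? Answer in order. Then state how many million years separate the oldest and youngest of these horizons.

A — Ediacaran; B — Silurian; C — Cambrian; span 105 million years

Match each age against the start–end ranges in the excerpt: A = 544 Ma → Ediacaran (635–538.8); B = 439 Ma → Silurian (443.8–419.2); C = 507.9 Ma → Cambrian (538.8–485.4).
The largest age is 544 Ma and the smallest is 439 Ma; their difference is 105 Myr.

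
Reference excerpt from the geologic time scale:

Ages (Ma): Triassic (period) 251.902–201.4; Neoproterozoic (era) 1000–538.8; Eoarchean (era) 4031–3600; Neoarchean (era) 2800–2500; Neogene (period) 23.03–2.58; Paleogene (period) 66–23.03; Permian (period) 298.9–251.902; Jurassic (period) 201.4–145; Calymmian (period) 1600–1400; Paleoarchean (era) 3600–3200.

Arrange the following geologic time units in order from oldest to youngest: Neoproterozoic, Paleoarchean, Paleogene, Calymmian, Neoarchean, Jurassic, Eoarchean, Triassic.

Read off each span (Ma): Neoproterozoic 1000–538.8; Paleoarchean 3600–3200; Paleogene 66–23.03; Calymmian 1600–1400; Neoarchean 2800–2500; Jurassic 201.4–145; Eoarchean 4031–3600; Triassic 251.902–201.4.
Larger Ma is older, so oldest→youngest is Eoarchean, Paleoarchean, Neoarchean, Calymmian, Neoproterozoic, Triassic, Jurassic, Paleogene.

Eoarchean, Paleoarchean, Neoarchean, Calymmian, Neoproterozoic, Triassic, Jurassic, Paleogene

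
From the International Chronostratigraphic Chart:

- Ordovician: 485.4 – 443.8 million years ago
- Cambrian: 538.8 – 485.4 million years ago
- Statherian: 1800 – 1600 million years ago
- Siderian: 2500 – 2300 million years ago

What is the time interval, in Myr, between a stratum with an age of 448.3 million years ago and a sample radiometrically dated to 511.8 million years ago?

511.8 − 448.3 = 63.5 million years.

63.5 million years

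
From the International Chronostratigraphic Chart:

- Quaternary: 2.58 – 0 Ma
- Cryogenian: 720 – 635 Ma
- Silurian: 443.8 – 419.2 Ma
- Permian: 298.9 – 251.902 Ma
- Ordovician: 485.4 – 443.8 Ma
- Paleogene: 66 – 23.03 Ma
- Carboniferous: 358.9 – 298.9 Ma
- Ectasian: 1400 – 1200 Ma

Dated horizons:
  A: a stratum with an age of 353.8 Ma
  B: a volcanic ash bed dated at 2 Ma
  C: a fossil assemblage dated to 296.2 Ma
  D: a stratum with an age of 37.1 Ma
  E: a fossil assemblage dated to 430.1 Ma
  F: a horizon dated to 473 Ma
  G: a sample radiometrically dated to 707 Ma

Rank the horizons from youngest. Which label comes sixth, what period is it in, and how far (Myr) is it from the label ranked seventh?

F, in the Ordovician; 234 million years to G

Smaller Ma means younger, so youngest first: B 2 < D 37.1 < C 296.2 < A 353.8 < E 430.1 < F 473 < G 707.
Counting 6 along gives F (473 Ma); the excerpt puts that inside the Ordovician, 485.4–443.8 Ma.
Next in line is G (707 Ma), and 707 − 473 = 234 Myr.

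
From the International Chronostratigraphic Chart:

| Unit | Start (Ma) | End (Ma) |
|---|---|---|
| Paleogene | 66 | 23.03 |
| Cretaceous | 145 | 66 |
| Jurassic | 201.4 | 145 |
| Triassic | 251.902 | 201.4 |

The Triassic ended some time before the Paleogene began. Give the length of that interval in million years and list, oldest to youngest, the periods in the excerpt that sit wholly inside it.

End of Triassic = 201.4 Ma; start of Paleogene = 66 Ma.
Gap = 201.4 − 66 = 135.4 Myr.
Periods wholly inside 201.4–66 Ma: Jurassic (201.4–145), Cretaceous (145–66).

135.4 million years; Jurassic, Cretaceous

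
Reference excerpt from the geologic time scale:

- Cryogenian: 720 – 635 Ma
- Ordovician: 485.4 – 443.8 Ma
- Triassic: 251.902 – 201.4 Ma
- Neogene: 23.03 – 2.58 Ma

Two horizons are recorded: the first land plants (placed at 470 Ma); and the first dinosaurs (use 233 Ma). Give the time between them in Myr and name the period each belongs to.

237 million years apart; the first in the Ordovician, the second in the Triassic

Elapsed time: 470 − 233 = 237 Myr.
470 Ma lies within 485.4–443.8 Ma: Ordovician.
233 Ma lies within 251.902–201.4 Ma: Triassic.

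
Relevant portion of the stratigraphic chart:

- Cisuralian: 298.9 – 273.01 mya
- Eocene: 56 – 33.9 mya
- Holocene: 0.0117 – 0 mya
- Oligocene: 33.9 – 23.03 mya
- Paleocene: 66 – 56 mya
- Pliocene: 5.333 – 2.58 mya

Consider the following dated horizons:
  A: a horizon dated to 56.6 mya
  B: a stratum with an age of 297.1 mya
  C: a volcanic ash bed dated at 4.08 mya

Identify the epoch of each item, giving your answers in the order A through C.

A: 56.6 Ma lies in 66–56 Ma, so Paleocene.
B: 297.1 Ma lies in 298.9–273.01 Ma, so Cisuralian.
C: 4.08 Ma lies in 5.333–2.58 Ma, so Pliocene.

A — Paleocene; B — Cisuralian; C — Pliocene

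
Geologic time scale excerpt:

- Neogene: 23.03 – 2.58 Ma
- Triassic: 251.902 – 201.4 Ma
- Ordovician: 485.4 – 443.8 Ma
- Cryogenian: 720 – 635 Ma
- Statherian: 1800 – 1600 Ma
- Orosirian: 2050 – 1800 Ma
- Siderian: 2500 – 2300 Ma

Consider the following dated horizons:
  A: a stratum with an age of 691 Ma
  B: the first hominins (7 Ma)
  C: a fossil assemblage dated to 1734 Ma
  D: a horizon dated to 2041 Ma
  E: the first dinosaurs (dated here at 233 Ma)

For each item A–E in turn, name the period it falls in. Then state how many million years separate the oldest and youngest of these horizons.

A: 691 Ma lies in 720–635 Ma, so Cryogenian.
B: 7 Ma lies in 23.03–2.58 Ma, so Neogene.
C: 1734 Ma lies in 1800–1600 Ma, so Statherian.
D: 2041 Ma lies in 2050–1800 Ma, so Orosirian.
E: 233 Ma lies in 251.902–201.4 Ma, so Triassic.
Oldest = 2041 Ma, youngest = 7 Ma → span 2034 Myr.

A — Cryogenian; B — Neogene; C — Statherian; D — Orosirian; E — Triassic; span 2034 million years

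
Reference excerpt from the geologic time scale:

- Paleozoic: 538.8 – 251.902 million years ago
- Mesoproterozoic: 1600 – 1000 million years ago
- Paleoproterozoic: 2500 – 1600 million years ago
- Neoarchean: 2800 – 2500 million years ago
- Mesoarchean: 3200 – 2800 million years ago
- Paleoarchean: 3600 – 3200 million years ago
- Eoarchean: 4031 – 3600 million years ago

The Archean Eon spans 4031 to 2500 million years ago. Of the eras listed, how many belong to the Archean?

4

Eras inside 4031–2500 Ma: Eoarchean, Paleoarchean, Mesoarchean, Neoarchean — 4 in total.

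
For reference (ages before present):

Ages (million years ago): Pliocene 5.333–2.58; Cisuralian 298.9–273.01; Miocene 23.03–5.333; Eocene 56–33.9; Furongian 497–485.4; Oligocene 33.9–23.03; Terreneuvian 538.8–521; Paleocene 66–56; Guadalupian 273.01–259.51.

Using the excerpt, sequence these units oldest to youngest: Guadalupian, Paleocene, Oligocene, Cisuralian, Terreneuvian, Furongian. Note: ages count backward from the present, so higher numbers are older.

Read off each span (Ma): Guadalupian 273.01–259.51; Paleocene 66–56; Oligocene 33.9–23.03; Cisuralian 298.9–273.01; Terreneuvian 538.8–521; Furongian 497–485.4.
Larger Ma is older, so oldest→youngest is Terreneuvian, Furongian, Cisuralian, Guadalupian, Paleocene, Oligocene.

Terreneuvian, Furongian, Cisuralian, Guadalupian, Paleocene, Oligocene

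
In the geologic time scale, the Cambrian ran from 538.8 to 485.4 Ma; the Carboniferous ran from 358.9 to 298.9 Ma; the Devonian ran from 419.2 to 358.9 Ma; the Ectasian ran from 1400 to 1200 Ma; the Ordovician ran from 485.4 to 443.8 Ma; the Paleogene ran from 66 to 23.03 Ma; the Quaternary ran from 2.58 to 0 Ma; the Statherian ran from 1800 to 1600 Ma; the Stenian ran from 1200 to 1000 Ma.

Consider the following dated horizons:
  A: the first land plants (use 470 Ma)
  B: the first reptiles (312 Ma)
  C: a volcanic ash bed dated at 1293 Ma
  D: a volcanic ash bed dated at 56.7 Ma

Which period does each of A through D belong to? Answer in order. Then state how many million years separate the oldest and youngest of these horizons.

Match each age against the start–end ranges in the excerpt: A = 470 Ma → Ordovician (485.4–443.8); B = 312 Ma → Carboniferous (358.9–298.9); C = 1293 Ma → Ectasian (1400–1200); D = 56.7 Ma → Paleogene (66–23.03).
The largest age is 1293 Ma and the smallest is 56.7 Ma; their difference is 1236.3 Myr.

A — Ordovician; B — Carboniferous; C — Ectasian; D — Paleogene; span 1236.3 million years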